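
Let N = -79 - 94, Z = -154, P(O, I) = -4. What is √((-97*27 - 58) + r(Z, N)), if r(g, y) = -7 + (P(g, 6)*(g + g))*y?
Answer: 6*I*√5995 ≈ 464.56*I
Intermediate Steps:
N = -173
r(g, y) = -7 - 8*g*y (r(g, y) = -7 + (-4*(g + g))*y = -7 + (-8*g)*y = -7 - 8*g*y)
√((-97*27 - 58) + r(Z, N)) = √((-97*27 - 58) + (-7 - 8*(-154)*(-173))) = √((-2619 - 58) + (-7 - 213136)) = √(-2677 - 213143) = √(-215820) = 6*I*√5995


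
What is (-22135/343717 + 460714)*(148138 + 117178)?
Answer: 42014171374724748/343717 ≈ 1.2223e+11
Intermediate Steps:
(-22135/343717 + 460714)*(148138 + 117178) = (-22135*1/343717 + 460714)*265316 = (-22135/343717 + 460714)*265316 = (158355211803/343717)*265316 = 42014171374724748/343717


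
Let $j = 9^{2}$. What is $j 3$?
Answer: $243$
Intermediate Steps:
$j = 81$
$j 3 = 81 \cdot 3 = 243$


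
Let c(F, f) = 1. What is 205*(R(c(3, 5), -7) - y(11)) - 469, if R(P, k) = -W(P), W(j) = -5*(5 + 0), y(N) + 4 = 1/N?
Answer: 60031/11 ≈ 5457.4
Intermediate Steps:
y(N) = -4 + 1/N
W(j) = -25 (W(j) = -5*5 = -25)
R(P, k) = 25 (R(P, k) = -1*(-25) = 25)
205*(R(c(3, 5), -7) - y(11)) - 469 = 205*(25 - (-4 + 1/11)) - 469 = 205*(25 - 1*(-43/11)) - 469 = 205*(25 + 43/11) - 469 = 205*(318/11) - 469 = 65190/11 - 469 = 60031/11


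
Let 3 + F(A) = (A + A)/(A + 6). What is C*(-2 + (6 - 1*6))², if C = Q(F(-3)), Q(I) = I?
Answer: -20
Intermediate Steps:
F(A) = -3 + 2*A/(6 + A) (F(A) = -3 + (A + A)/(A + 6) = -3 + (2*A)/(6 + A) = -3 + 2*A/(6 + A))
C = -5 (C = (-18 - 1*(-3))/(6 - 3) = (-18 + 3)/3 = (⅓)*(-15) = -5)
C*(-2 + (6 - 1*6))² = -5*(-2 + (6 - 1*6))² = -5*(-2 + (6 - 6))² = -5*(-2 + 0)² = -5*(-2)² = -5*4 = -20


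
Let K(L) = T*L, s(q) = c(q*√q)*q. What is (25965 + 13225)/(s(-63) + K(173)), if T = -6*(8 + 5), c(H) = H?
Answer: -176276620/391508193 - 51848370*I*√7/130502731 ≈ -0.45025 - 1.0511*I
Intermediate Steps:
T = -78 (T = -6*13 = -78)
s(q) = q^(5/2) (s(q) = (q*√q)*q = q^(3/2)*q = q^(5/2))
K(L) = -78*L
(25965 + 13225)/(s(-63) + K(173)) = (25965 + 13225)/((-63)^(5/2) - 78*173) = 39190/(11907*I*√7 - 13494) = 39190/(-13494 + 11907*I*√7)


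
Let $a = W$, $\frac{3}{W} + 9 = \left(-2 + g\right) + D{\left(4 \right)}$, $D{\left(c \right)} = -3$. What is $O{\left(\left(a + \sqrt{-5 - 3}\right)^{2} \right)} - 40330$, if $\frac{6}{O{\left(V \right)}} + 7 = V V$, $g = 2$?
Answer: $\frac{2 \left(- 81950560 \sqrt{2} + 278780357 i\right)}{- 13825 i + 4064 \sqrt{2}} \approx -40330.0 - 0.039379 i$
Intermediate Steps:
$W = - \frac{1}{4}$ ($W = \frac{3}{-9 + \left(\left(-2 + 2\right) - 3\right)} = \frac{3}{-9 + \left(0 - 3\right)} = \frac{3}{-9 - 3} = \frac{3}{-12} = 3 \left(- \frac{1}{12}\right) = - \frac{1}{4} \approx -0.25$)
$a = - \frac{1}{4} \approx -0.25$
$O{\left(V \right)} = \frac{6}{-7 + V^{2}}$ ($O{\left(V \right)} = \frac{6}{-7 + V V} = \frac{6}{-7 + V^{2}}$)
$O{\left(\left(a + \sqrt{-5 - 3}\right)^{2} \right)} - 40330 = \frac{6}{-7 + \left(\left(- \frac{1}{4} + \sqrt{-5 - 3}\right)^{2}\right)^{2}} - 40330 = \frac{6}{-7 + \left(\left(- \frac{1}{4} + \sqrt{-8}\right)^{2}\right)^{2}} - 40330 = \frac{6}{-7 + \left(\left(- \frac{1}{4} + 2 i \sqrt{2}\right)^{2}\right)^{2}} - 40330 = \frac{6}{-7 + \left(- \frac{1}{4} + 2 i \sqrt{2}\right)^{4}} - 40330 = -40330 + \frac{6}{-7 + \left(- \frac{1}{4} + 2 i \sqrt{2}\right)^{4}}$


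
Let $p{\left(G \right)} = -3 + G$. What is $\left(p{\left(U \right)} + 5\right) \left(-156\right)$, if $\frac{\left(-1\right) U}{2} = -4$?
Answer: $-1560$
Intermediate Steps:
$U = 8$ ($U = \left(-2\right) \left(-4\right) = 8$)
$\left(p{\left(U \right)} + 5\right) \left(-156\right) = \left(\left(-3 + 8\right) + 5\right) \left(-156\right) = \left(5 + 5\right) \left(-156\right) = 10 \left(-156\right) = -1560$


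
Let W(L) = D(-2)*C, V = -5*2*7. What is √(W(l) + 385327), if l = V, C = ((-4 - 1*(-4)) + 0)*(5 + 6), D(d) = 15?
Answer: √385327 ≈ 620.75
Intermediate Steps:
C = 0 (C = ((-4 + 4) + 0)*11 = (0 + 0)*11 = 0*11 = 0)
V = -70 (V = -10*7 = -70)
l = -70
W(L) = 0 (W(L) = 15*0 = 0)
√(W(l) + 385327) = √(0 + 385327) = √385327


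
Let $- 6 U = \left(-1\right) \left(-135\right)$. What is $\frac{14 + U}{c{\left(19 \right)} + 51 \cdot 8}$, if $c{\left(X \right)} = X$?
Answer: $- \frac{17}{854} \approx -0.019906$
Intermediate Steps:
$U = - \frac{45}{2}$ ($U = - \frac{\left(-1\right) \left(-135\right)}{6} = \left(- \frac{1}{6}\right) 135 = - \frac{45}{2} \approx -22.5$)
$\frac{14 + U}{c{\left(19 \right)} + 51 \cdot 8} = \frac{14 - \frac{45}{2}}{19 + 51 \cdot 8} = - \frac{17}{2 \left(19 + 408\right)} = - \frac{17}{2 \cdot 427} = \left(- \frac{17}{2}\right) \frac{1}{427} = - \frac{17}{854}$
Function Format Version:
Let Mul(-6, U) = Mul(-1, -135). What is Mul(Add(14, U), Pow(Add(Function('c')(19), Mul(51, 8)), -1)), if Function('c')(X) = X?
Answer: Rational(-17, 854) ≈ -0.019906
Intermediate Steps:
U = Rational(-45, 2) (U = Mul(Rational(-1, 6), Mul(-1, -135)) = Mul(Rational(-1, 6), 135) = Rational(-45, 2) ≈ -22.500)
Mul(Add(14, U), Pow(Add(Function('c')(19), Mul(51, 8)), -1)) = Mul(Add(14, Rational(-45, 2)), Pow(Add(19, Mul(51, 8)), -1)) = Mul(Rational(-17, 2), Pow(Add(19, 408), -1)) = Mul(Rational(-17, 2), Pow(427, -1)) = Mul(Rational(-17, 2), Rational(1, 427)) = Rational(-17, 854)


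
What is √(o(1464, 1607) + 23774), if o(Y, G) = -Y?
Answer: √22310 ≈ 149.37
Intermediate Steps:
√(o(1464, 1607) + 23774) = √(-1*1464 + 23774) = √(-1464 + 23774) = √22310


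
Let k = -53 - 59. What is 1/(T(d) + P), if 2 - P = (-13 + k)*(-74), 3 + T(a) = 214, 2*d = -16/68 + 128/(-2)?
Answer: -1/9037 ≈ -0.00011066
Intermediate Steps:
k = -112
d = -546/17 (d = (-16/68 + 128/(-2))/2 = (-16*1/68 + 128*(-½))/2 = (-4/17 - 64)/2 = (½)*(-1092/17) = -546/17 ≈ -32.118)
T(a) = 211 (T(a) = -3 + 214 = 211)
P = -9248 (P = 2 - (-13 - 112)*(-74) = 2 - (-125)*(-74) = 2 - 1*9250 = 2 - 9250 = -9248)
1/(T(d) + P) = 1/(211 - 9248) = 1/(-9037) = -1/9037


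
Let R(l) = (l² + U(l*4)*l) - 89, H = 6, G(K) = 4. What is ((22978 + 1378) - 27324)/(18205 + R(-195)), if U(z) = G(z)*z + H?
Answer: -2968/663371 ≈ -0.0044741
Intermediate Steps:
U(z) = 6 + 4*z (U(z) = 4*z + 6 = 6 + 4*z)
R(l) = -89 + l² + l*(6 + 16*l) (R(l) = (l² + (6 + 4*(l*4))*l) - 89 = (l² + (6 + 4*(4*l))*l) - 89 = (l² + (6 + 16*l)*l) - 89 = (l² + l*(6 + 16*l)) - 89 = -89 + l² + l*(6 + 16*l))
((22978 + 1378) - 27324)/(18205 + R(-195)) = ((22978 + 1378) - 27324)/(18205 + (-89 + 6*(-195) + 17*(-195)²)) = (24356 - 27324)/(18205 + (-89 - 1170 + 17*38025)) = -2968/(18205 + (-89 - 1170 + 646425)) = -2968/(18205 + 645166) = -2968/663371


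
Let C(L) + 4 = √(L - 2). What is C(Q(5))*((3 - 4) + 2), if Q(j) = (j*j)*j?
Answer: -4 + √123 ≈ 7.0905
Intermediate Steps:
Q(j) = j³ (Q(j) = j²*j = j³)
C(L) = -4 + √(-2 + L) (C(L) = -4 + √(L - 2) = -4 + √(-2 + L))
C(Q(5))*((3 - 4) + 2) = (-4 + √(-2 + 5³))*((3 - 4) + 2) = (-4 + √(-2 + 125))*(-1 + 2) = (-4 + √123)*1 = -4 + √123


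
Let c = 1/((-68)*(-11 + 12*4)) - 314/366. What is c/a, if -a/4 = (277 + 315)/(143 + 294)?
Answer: 172700215/1090293504 ≈ 0.15840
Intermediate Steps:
a = -2368/437 (a = -4*(277 + 315)/(143 + 294) = -2368/437 ≈ -5.4188)
c = -395195/460428 (c = -1/(68*(-11 + 48)) - 314*1/366 = -1/68/37 - 157/183 = -1/68*1/37 - 157/183 = -1/2516 - 157/183 = -395195/460428 ≈ -0.85832)
c/a = -395195/(460428*(-2368/437)) = -395195/460428*(-437/2368) = 172700215/1090293504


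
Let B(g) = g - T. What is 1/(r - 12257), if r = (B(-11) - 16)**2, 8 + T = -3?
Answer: -1/12001 ≈ -8.3326e-5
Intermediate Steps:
T = -11 (T = -8 - 3 = -11)
B(g) = 11 + g (B(g) = g - 1*(-11) = g + 11 = 11 + g)
r = 256 (r = ((11 - 11) - 16)**2 = (0 - 16)**2 = (-16)**2 = 256)
1/(r - 12257) = 1/(256 - 12257) = 1/(-12001) = -1/12001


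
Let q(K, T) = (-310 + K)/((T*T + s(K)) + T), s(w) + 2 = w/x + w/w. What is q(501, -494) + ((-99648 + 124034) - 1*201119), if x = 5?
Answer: -215297200043/1218206 ≈ -1.7673e+5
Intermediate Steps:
s(w) = -1 + w/5 (s(w) = -2 + (w/5 + w/w) = -2 + (w*(1/5) + 1) = -2 + (w/5 + 1) = -2 + (1 + w/5) = -1 + w/5)
q(K, T) = (-310 + K)/(-1 + T + T**2 + K/5) (q(K, T) = (-310 + K)/((T*T + (-1 + K/5)) + T) = (-310 + K)/((T**2 + (-1 + K/5)) + T) = (-310 + K)/((-1 + T**2 + K/5) + T) = (-310 + K)/(-1 + T + T**2 + K/5))
q(501, -494) + ((-99648 + 124034) - 1*201119) = 5*(-310 + 501)/(-5 + 501 + 5*(-494) + 5*(-494)**2) + ((-99648 + 124034) - 1*201119) = 5*191/(-5 + 501 - 2470 + 5*244036) + (24386 - 201119) = 5*191/(-5 + 501 - 2470 + 1220180) - 176733 = 5*191/1218206 - 176733 = 5*(1/1218206)*191 - 176733 = 955/1218206 - 176733 = -215297200043/1218206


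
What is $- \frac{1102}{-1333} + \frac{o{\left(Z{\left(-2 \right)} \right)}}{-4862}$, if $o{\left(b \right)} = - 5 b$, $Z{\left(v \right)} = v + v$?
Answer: $\frac{2665632}{3240523} \approx 0.82259$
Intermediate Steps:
$Z{\left(v \right)} = 2 v$
$- \frac{1102}{-1333} + \frac{o{\left(Z{\left(-2 \right)} \right)}}{-4862} = - \frac{1102}{-1333} + \frac{\left(-5\right) 2 \left(-2\right)}{-4862} = \left(-1102\right) \left(- \frac{1}{1333}\right) + \left(-5\right) \left(-4\right) \left(- \frac{1}{4862}\right) = \frac{1102}{1333} + 20 \left(- \frac{1}{4862}\right) = \frac{1102}{1333} - \frac{10}{2431} = \frac{2665632}{3240523}$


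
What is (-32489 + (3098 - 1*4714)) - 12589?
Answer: -46694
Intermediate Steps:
(-32489 + (3098 - 1*4714)) - 12589 = (-32489 + (3098 - 4714)) - 12589 = (-32489 - 1616) - 12589 = -34105 - 12589 = -46694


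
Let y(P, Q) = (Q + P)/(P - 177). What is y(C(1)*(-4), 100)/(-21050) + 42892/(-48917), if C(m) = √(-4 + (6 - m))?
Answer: -81707984284/93188107925 ≈ -0.87681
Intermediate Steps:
C(m) = √(2 - m)
y(P, Q) = (P + Q)/(-177 + P)
y(C(1)*(-4), 100)/(-21050) + 42892/(-48917) = ((√(2 - 1*1)*(-4) + 100)/(-177 + √(2 - 1*1)*(-4)))/(-21050) + 42892/(-48917) = ((√(2 - 1)*(-4) + 100)/(-177 + √(2 - 1)*(-4)))*(-1/21050) + 42892*(-1/48917) = ((√1*(-4) + 100)/(-177 + √1*(-4)))*(-1/21050) - 42892/48917 = ((1*(-4) + 100)/(-177 + 1*(-4)))*(-1/21050) - 42892/48917 = ((-4 + 100)/(-177 - 4))*(-1/21050) - 42892/48917 = (96/(-181))*(-1/21050) - 42892/48917 = -1/181*96*(-1/21050) - 42892/48917 = -96/181*(-1/21050) - 42892/48917 = 48/1905025 - 42892/48917 = -81707984284/93188107925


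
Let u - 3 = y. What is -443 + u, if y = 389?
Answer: -51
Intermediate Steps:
u = 392 (u = 3 + 389 = 392)
-443 + u = -443 + 392 = -51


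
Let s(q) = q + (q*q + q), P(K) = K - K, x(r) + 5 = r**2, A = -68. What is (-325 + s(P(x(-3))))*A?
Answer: 22100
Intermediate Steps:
x(r) = -5 + r**2
P(K) = 0
s(q) = q**2 + 2*q (s(q) = q + (q**2 + q) = q + (q + q**2) = q**2 + 2*q)
(-325 + s(P(x(-3))))*A = (-325 + 0*(2 + 0))*(-68) = (-325 + 0*2)*(-68) = (-325 + 0)*(-68) = -325*(-68) = 22100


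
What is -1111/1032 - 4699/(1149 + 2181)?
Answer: -38509/15480 ≈ -2.4877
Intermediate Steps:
-1111/1032 - 4699/(1149 + 2181) = -1111*1/1032 - 4699/3330 = -1111/1032 - 4699*1/3330 = -1111/1032 - 127/90 = -38509/15480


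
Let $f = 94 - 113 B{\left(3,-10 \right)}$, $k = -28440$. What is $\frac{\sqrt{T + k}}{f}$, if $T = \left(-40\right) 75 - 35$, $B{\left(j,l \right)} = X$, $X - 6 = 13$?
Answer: $- \frac{5 i \sqrt{1259}}{2053} \approx - 0.086416 i$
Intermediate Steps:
$X = 19$ ($X = 6 + 13 = 19$)
$B{\left(j,l \right)} = 19$
$T = -3035$ ($T = -3000 - 35 = -3035$)
$f = -2053$ ($f = 94 - 2147 = -2053$)
$\frac{\sqrt{T + k}}{f} = \frac{\sqrt{-3035 - 28440}}{-2053} = \sqrt{-31475} \left(- \frac{1}{2053}\right) = 5 i \sqrt{1259} \left(- \frac{1}{2053}\right) = - \frac{5 i \sqrt{1259}}{2053}$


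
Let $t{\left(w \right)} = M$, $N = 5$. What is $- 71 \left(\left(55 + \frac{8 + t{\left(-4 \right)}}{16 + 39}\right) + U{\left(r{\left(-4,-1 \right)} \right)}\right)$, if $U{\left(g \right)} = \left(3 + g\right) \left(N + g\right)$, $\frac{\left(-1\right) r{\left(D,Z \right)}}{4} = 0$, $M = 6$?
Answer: $- \frac{274344}{55} \approx -4988.1$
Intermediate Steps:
$t{\left(w \right)} = 6$
$r{\left(D,Z \right)} = 0$ ($r{\left(D,Z \right)} = \left(-4\right) 0 = 0$)
$U{\left(g \right)} = \left(3 + g\right) \left(5 + g\right)$
$- 71 \left(\left(55 + \frac{8 + t{\left(-4 \right)}}{16 + 39}\right) + U{\left(r{\left(-4,-1 \right)} \right)}\right) = - 71 \left(\left(55 + \frac{8 + 6}{16 + 39}\right) + \left(15 + 0^{2} + 8 \cdot 0\right)\right) = - 71 \left(\left(55 + \frac{14}{55}\right) + \left(15 + 0 + 0\right)\right) = - 71 \left(\left(55 + 14 \cdot \frac{1}{55}\right) + 15\right) = - 71 \left(\left(55 + \frac{14}{55}\right) + 15\right) = - 71 \left(\frac{3039}{55} + 15\right) = \left(-71\right) \frac{3864}{55} = - \frac{274344}{55}$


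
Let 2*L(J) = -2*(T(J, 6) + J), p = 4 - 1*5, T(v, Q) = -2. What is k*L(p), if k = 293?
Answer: 879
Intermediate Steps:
p = -1 (p = 4 - 5 = -1)
L(J) = 2 - J (L(J) = (-2*(-2 + J))/2 = (4 - 2*J)/2 = 2 - J)
k*L(p) = 293*(2 - 1*(-1)) = 293*(2 + 1) = 293*3 = 879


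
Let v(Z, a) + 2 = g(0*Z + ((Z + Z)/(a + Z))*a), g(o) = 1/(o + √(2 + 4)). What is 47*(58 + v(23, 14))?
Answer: 535542910/203261 - 64343*√6/406522 ≈ 2634.4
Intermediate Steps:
g(o) = 1/(o + √6)
v(Z, a) = -2 + 1/(√6 + 2*Z*a/(Z + a)) (v(Z, a) = -2 + 1/((0*Z + ((Z + Z)/(a + Z))*a) + √6) = -2 + 1/((0 + ((2*Z)/(Z + a))*a) + √6) = -2 + 1/((0 + (2*Z/(Z + a))*a) + √6) = -2 + 1/((0 + 2*Z*a/(Z + a)) + √6) = -2 + 1/(2*Z*a/(Z + a) + √6) = -2 + 1/(√6 + 2*Z*a/(Z + a)))
47*(58 + v(23, 14)) = 47*(58 + (-2 + 1/(√6 + 2*23*14/(23 + 14)))) = 47*(58 + (-2 + 1/(√6 + 2*23*14/37))) = 47*(58 + (-2 + 1/(√6 + 2*23*14*(1/37)))) = 47*(58 + (-2 + 1/(√6 + 644/37))) = 47*(58 + (-2 + 1/(644/37 + √6))) = 47*(56 + 1/(644/37 + √6)) = 2632 + 47/(644/37 + √6)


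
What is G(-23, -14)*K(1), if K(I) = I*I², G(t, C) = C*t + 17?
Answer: 339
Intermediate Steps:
G(t, C) = 17 + C*t
K(I) = I³
G(-23, -14)*K(1) = (17 - 14*(-23))*1³ = (17 + 322)*1 = 339*1 = 339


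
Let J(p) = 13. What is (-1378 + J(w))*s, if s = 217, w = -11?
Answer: -296205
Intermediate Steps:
(-1378 + J(w))*s = (-1378 + 13)*217 = -1365*217 = -296205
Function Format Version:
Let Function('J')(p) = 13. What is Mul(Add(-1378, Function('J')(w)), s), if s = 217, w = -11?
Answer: -296205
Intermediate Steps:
Mul(Add(-1378, Function('J')(w)), s) = Mul(Add(-1378, 13), 217) = Mul(-1365, 217) = -296205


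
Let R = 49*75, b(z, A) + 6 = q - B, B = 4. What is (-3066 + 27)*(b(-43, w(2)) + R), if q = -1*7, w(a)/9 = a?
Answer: -11116662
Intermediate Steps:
w(a) = 9*a
q = -7
b(z, A) = -17 (b(z, A) = -6 + (-7 - 1*4) = -6 + (-7 - 4) = -6 - 11 = -17)
R = 3675
(-3066 + 27)*(b(-43, w(2)) + R) = (-3066 + 27)*(-17 + 3675) = -3039*3658 = -11116662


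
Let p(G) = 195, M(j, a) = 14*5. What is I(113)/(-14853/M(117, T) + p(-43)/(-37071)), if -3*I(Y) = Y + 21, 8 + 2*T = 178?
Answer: 38636220/183543071 ≈ 0.21050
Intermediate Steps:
T = 85 (T = -4 + (½)*178 = -4 + 89 = 85)
M(j, a) = 70
I(Y) = -7 - Y/3 (I(Y) = -(Y + 21)/3 = -(21 + Y)/3 = -7 - Y/3)
I(113)/(-14853/M(117, T) + p(-43)/(-37071)) = (-7 - ⅓*113)/(-14853/70 + 195/(-37071)) = (-7 - 113/3)/(-14853*1/70 + 195*(-1/37071)) = -134/(3*(-14853/70 - 65/12357)) = -134/(3*(-183543071/864990)) = -134/3*(-864990/183543071) = 38636220/183543071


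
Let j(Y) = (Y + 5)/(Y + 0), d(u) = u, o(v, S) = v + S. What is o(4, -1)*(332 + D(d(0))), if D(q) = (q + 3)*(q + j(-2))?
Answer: 1965/2 ≈ 982.50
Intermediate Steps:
o(v, S) = S + v
j(Y) = (5 + Y)/Y
D(q) = (3 + q)*(-3/2 + q) (D(q) = (q + 3)*(q + (5 - 2)/(-2)) = (3 + q)*(q - ½*3) = (3 + q)*(q - 3/2) = (3 + q)*(-3/2 + q))
o(4, -1)*(332 + D(d(0))) = (-1 + 4)*(332 + (-9/2 + 0² + (3/2)*0)) = 3*(332 + (-9/2 + 0 + 0)) = 3*(332 - 9/2) = 3*(655/2) = 1965/2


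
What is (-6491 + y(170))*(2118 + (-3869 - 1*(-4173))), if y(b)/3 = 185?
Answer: -14376992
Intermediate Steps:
y(b) = 555 (y(b) = 3*185 = 555)
(-6491 + y(170))*(2118 + (-3869 - 1*(-4173))) = (-6491 + 555)*(2118 + (-3869 - 1*(-4173))) = -5936*(2118 + (-3869 + 4173)) = -5936*(2118 + 304) = -5936*2422 = -14376992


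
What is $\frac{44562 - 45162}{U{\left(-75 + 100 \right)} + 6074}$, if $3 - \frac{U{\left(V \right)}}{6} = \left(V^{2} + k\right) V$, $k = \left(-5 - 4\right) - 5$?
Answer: $\frac{300}{42779} \approx 0.0070128$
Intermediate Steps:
$k = -14$ ($k = -9 - 5 = -14$)
$U{\left(V \right)} = 18 - 6 V \left(-14 + V^{2}\right)$ ($U{\left(V \right)} = 18 - 6 \left(V^{2} - 14\right) V = 18 - 6 \left(-14 + V^{2}\right) V = 18 - 6 V \left(-14 + V^{2}\right)$)
$\frac{44562 - 45162}{U{\left(-75 + 100 \right)} + 6074} = \frac{44562 - 45162}{\left(18 - 6 \left(-75 + 100\right)^{3} + 84 \left(-75 + 100\right)\right) + 6074} = - \frac{600}{\left(18 - 6 \cdot 25^{3} + 84 \cdot 25\right) + 6074} = - \frac{600}{\left(18 - 93750 + 2100\right) + 6074} = - \frac{600}{-91632 + 6074} = - \frac{600}{-85558} = \left(-600\right) \left(- \frac{1}{85558}\right) = \frac{300}{42779}$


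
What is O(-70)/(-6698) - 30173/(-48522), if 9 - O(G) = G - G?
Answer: 50415514/81250089 ≈ 0.62050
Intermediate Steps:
O(G) = 9 (O(G) = 9 - (G - G) = 9 - 1*0 = 9 + 0 = 9)
O(-70)/(-6698) - 30173/(-48522) = 9/(-6698) - 30173/(-48522) = 9*(-1/6698) - 30173*(-1/48522) = -9/6698 + 30173/48522 = 50415514/81250089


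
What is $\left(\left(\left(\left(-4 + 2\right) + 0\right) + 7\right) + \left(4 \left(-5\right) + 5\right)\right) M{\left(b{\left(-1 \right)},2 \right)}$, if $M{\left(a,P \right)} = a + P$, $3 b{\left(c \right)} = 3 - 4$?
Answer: $- \frac{50}{3} \approx -16.667$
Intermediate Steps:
$b{\left(c \right)} = - \frac{1}{3}$ ($b{\left(c \right)} = \frac{3 - 4}{3} = \frac{1}{3} \left(-1\right) = - \frac{1}{3}$)
$M{\left(a,P \right)} = P + a$
$\left(\left(\left(\left(-4 + 2\right) + 0\right) + 7\right) + \left(4 \left(-5\right) + 5\right)\right) M{\left(b{\left(-1 \right)},2 \right)} = \left(\left(\left(\left(-4 + 2\right) + 0\right) + 7\right) + \left(4 \left(-5\right) + 5\right)\right) \left(2 - \frac{1}{3}\right) = \left(\left(\left(-2 + 0\right) + 7\right) + \left(-20 + 5\right)\right) \frac{5}{3} = \left(\left(-2 + 7\right) - 15\right) \frac{5}{3} = \left(5 - 15\right) \frac{5}{3} = \left(-10\right) \frac{5}{3} = - \frac{50}{3}$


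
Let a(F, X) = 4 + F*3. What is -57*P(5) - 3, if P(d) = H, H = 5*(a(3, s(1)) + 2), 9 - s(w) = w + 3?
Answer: -4278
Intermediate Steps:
s(w) = 6 - w (s(w) = 9 - (w + 3) = 9 - (3 + w) = 9 + (-3 - w) = 6 - w)
a(F, X) = 4 + 3*F
H = 75 (H = 5*((4 + 3*3) + 2) = 5*((4 + 9) + 2) = 5*(13 + 2) = 5*15 = 75)
P(d) = 75
-57*P(5) - 3 = -57*75 - 3 = -4275 - 3 = -4278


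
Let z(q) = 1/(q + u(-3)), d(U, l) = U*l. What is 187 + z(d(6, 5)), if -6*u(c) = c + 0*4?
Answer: 11409/61 ≈ 187.03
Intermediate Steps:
u(c) = -c/6 (u(c) = -(c + 0*4)/6 = -(c + 0)/6 = -c/6)
z(q) = 1/(½ + q) (z(q) = 1/(q - ⅙*(-3)) = 1/(q + ½) = 1/(½ + q))
187 + z(d(6, 5)) = 187 + 2/(1 + 2*(6*5)) = 187 + 2/(1 + 2*30) = 187 + 2/(1 + 60) = 187 + 2/61 = 11409/61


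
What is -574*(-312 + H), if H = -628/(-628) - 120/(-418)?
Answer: 37274986/209 ≈ 1.7835e+5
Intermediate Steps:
H = 269/209 (H = -628*(-1/628) - 120*(-1/418) = 1 + 60/209 = 269/209 ≈ 1.2871)
-574*(-312 + H) = -574*(-312 + 269/209) = -574*(-64939/209) = 37274986/209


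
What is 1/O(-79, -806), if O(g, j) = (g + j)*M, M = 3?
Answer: -1/2655 ≈ -0.00037665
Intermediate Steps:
O(g, j) = 3*g + 3*j (O(g, j) = (g + j)*3 = 3*g + 3*j)
1/O(-79, -806) = 1/(3*(-79) + 3*(-806)) = 1/(-237 - 2418) = 1/(-2655) = -1/2655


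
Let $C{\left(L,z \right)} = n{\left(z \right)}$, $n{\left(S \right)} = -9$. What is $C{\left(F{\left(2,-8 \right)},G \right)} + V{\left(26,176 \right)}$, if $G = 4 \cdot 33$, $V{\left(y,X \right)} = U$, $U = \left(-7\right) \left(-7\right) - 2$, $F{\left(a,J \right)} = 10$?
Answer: $38$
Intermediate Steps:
$U = 47$ ($U = 49 - 2 = 47$)
$V{\left(y,X \right)} = 47$
$G = 132$
$C{\left(L,z \right)} = -9$
$C{\left(F{\left(2,-8 \right)},G \right)} + V{\left(26,176 \right)} = -9 + 47 = 38$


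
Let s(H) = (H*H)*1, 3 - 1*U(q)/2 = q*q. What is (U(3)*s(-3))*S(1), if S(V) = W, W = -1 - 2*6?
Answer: 1404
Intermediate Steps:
U(q) = 6 - 2*q² (U(q) = 6 - 2*q*q = 6 - 2*q²)
W = -13 (W = -1 - 12 = -13)
S(V) = -13
s(H) = H² (s(H) = H²*1 = H²)
(U(3)*s(-3))*S(1) = ((6 - 2*3²)*(-3)²)*(-13) = ((6 - 2*9)*9)*(-13) = ((6 - 18)*9)*(-13) = -12*9*(-13) = -108*(-13) = 1404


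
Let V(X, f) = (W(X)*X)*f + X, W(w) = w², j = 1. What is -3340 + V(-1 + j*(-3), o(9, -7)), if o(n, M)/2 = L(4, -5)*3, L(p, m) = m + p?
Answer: -2960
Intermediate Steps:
o(n, M) = -6 (o(n, M) = 2*((-5 + 4)*3) = 2*(-1*3) = 2*(-3) = -6)
V(X, f) = X + f*X³ (V(X, f) = (X²*X)*f + X = X³*f + X = f*X³ + X = X + f*X³)
-3340 + V(-1 + j*(-3), o(9, -7)) = -3340 + ((-1 + 1*(-3)) - 6*(-1 + 1*(-3))³) = -3340 + ((-1 - 3) - 6*(-1 - 3)³) = -3340 + (-4 - 6*(-4)³) = -3340 + (-4 - 6*(-64)) = -3340 + (-4 + 384) = -3340 + 380 = -2960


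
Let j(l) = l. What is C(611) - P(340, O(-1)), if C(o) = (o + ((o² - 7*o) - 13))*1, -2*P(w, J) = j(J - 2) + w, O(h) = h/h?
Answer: 739623/2 ≈ 3.6981e+5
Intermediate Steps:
O(h) = 1
P(w, J) = 1 - J/2 - w/2 (P(w, J) = -((J - 2) + w)/2 = -((-2 + J) + w)/2 = -(-2 + J + w)/2 = 1 - J/2 - w/2)
C(o) = -13 + o² - 6*o (C(o) = (o + (-13 + o² - 7*o))*1 = (-13 + o² - 6*o)*1 = -13 + o² - 6*o)
C(611) - P(340, O(-1)) = (-13 + 611² - 6*611) - (1 - ½*1 - ½*340) = (-13 + 373321 - 3666) - (1 - ½ - 170) = 369642 - 1*(-339/2) = 369642 + 339/2 = 739623/2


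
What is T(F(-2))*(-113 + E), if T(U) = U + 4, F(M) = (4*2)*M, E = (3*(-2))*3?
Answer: 1572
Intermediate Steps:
E = -18 (E = -6*3 = -18)
F(M) = 8*M
T(U) = 4 + U
T(F(-2))*(-113 + E) = (4 + 8*(-2))*(-113 - 18) = (4 - 16)*(-131) = -12*(-131) = 1572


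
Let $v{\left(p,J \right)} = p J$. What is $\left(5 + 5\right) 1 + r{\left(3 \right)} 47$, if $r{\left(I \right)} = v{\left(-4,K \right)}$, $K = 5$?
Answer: $-930$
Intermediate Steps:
$v{\left(p,J \right)} = J p$
$r{\left(I \right)} = -20$ ($r{\left(I \right)} = 5 \left(-4\right) = -20$)
$\left(5 + 5\right) 1 + r{\left(3 \right)} 47 = \left(5 + 5\right) 1 - 940 = 10 \cdot 1 - 940 = 10 - 940 = -930$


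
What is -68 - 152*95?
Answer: -14508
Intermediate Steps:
-68 - 152*95 = -68 - 14440 = -14508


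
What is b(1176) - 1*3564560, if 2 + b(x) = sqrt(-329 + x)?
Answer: -3564562 + 11*sqrt(7) ≈ -3.5645e+6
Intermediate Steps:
b(x) = -2 + sqrt(-329 + x)
b(1176) - 1*3564560 = (-2 + sqrt(-329 + 1176)) - 1*3564560 = (-2 + sqrt(847)) - 3564560 = (-2 + 11*sqrt(7)) - 3564560 = -3564562 + 11*sqrt(7)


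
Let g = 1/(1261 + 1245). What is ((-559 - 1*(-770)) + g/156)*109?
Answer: 8991137173/390936 ≈ 22999.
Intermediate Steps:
g = 1/2506 ≈ 0.00039904
((-559 - 1*(-770)) + g/156)*109 = ((-559 - 1*(-770)) + (1/2506)/156)*109 = ((-559 + 770) + (1/2506)*(1/156))*109 = (211 + 1/390936)*109 = (82487497/390936)*109 = 8991137173/390936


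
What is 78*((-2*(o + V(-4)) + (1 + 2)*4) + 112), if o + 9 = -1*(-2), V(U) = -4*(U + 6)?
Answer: 12012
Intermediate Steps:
V(U) = -24 - 4*U (V(U) = -4*(6 + U) = -24 - 4*U)
o = -7 (o = -9 - 1*(-2) = -9 + 2 = -7)
78*((-2*(o + V(-4)) + (1 + 2)*4) + 112) = 78*((-2*(-7 + (-24 - 4*(-4))) + (1 + 2)*4) + 112) = 78*((-2*(-7 + (-24 + 16)) + 3*4) + 112) = 78*((-2*(-7 - 8) + 12) + 112) = 78*((-2*(-15) + 12) + 112) = 78*((30 + 12) + 112) = 78*(42 + 112) = 78*154 = 12012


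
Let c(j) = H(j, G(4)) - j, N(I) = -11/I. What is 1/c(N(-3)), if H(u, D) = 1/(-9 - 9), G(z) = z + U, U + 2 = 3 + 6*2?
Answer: -18/67 ≈ -0.26866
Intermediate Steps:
U = 13 (U = -2 + (3 + 6*2) = -2 + (3 + 12) = -2 + 15 = 13)
G(z) = 13 + z (G(z) = z + 13 = 13 + z)
H(u, D) = -1/18 (H(u, D) = 1/(-18) = -1/18)
c(j) = -1/18 - j
1/c(N(-3)) = 1/(-1/18 - (-11)/(-3)) = 1/(-1/18 - (-11)*(-1)/3) = 1/(-1/18 - 1*11/3) = 1/(-1/18 - 11/3) = 1/(-67/18) = -18/67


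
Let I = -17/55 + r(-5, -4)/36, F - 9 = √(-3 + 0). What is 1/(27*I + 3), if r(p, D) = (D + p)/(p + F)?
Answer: 220*(-√3 + 4*I)/(3*(-2063*I + 392*√3)) ≈ -0.14657 - 0.013329*I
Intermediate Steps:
F = 9 + I*√3 (F = 9 + √(-3 + 0) = 9 + √(-3) = 9 + I*√3 ≈ 9.0 + 1.732*I)
r(p, D) = (D + p)/(9 + p + I*√3) (r(p, D) = (D + p)/(p + (9 + I*√3)) = (D + p)/(9 + p + I*√3))
I = -17/55 - 1/(4*(4 + I*√3)) (I = -17/55 + ((-4 - 5)/(9 - 5 + I*√3))/36 = -17*1/55 + (-9/(4 + I*√3))*(1/36) = -17/55 - 9/(4 + I*√3)*(1/36) = -17/55 - 1/(4*(4 + I*√3)) ≈ -0.36172 + 0.02279*I)
1/(27*I + 3) = 1/(27*((-68*√3 + 327*I)/(220*(√3 - 4*I))) + 3) = 1/(27*(-68*√3 + 327*I)/(220*(√3 - 4*I)) + 3) = 1/(3 + 27*(-68*√3 + 327*I)/(220*(√3 - 4*I)))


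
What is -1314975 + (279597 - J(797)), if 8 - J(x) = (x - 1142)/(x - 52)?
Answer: -154272583/149 ≈ -1.0354e+6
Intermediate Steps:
J(x) = 8 - (-1142 + x)/(-52 + x) (J(x) = 8 - (x - 1142)/(x - 52) = 8 - (-1142 + x)/(-52 + x))
-1314975 + (279597 - J(797)) = -1314975 + (279597 - (726 + 7*797)/(-52 + 797)) = -1314975 + (279597 - (726 + 5579)/745) = -1314975 + (279597 - 6305/745) = -1314975 + (279597 - 1*1261/149) = -1314975 + (279597 - 1261/149) = -1314975 + 41658692/149 = -154272583/149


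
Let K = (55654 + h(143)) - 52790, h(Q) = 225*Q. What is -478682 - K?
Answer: -513721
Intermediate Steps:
K = 35039 (K = (55654 + 225*143) - 52790 = (55654 + 32175) - 52790 = 87829 - 52790 = 35039)
-478682 - K = -478682 - 1*35039 = -478682 - 35039 = -513721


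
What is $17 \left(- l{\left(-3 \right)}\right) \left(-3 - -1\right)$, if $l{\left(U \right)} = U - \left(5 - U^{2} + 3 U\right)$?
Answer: $340$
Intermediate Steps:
$l{\left(U \right)} = -5 + U^{2} - 2 U$ ($l{\left(U \right)} = U - \left(5 - U^{2} + 3 U\right) = -5 + U^{2} - 2 U$)
$17 \left(- l{\left(-3 \right)}\right) \left(-3 - -1\right) = 17 \left(- (-5 + \left(-3\right)^{2} - -6)\right) \left(-3 - -1\right) = 17 \left(- (-5 + 9 + 6)\right) \left(-3 + 1\right) = 17 \left(\left(-1\right) 10\right) \left(-2\right) = 17 \left(-10\right) \left(-2\right) = \left(-170\right) \left(-2\right) = 340$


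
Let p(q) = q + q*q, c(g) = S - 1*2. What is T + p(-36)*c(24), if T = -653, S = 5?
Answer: 3127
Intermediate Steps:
c(g) = 3 (c(g) = 5 - 1*2 = 5 - 2 = 3)
p(q) = q + q²
T + p(-36)*c(24) = -653 - 36*(1 - 36)*3 = -653 - 36*(-35)*3 = -653 + 1260*3 = -653 + 3780 = 3127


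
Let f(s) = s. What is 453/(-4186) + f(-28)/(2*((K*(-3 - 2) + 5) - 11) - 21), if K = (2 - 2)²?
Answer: 102259/138138 ≈ 0.74027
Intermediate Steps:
K = 0 (K = 0² = 0)
453/(-4186) + f(-28)/(2*((K*(-3 - 2) + 5) - 11) - 21) = 453/(-4186) - 28/(2*((0*(-3 - 2) + 5) - 11) - 21) = 453*(-1/4186) - 28/(2*((0*(-5) + 5) - 11) - 21) = -453/4186 - 28/(2*((0 + 5) - 11) - 21) = -453/4186 - 28/(2*(5 - 11) - 21) = -453/4186 - 28/(2*(-6) - 21) = -453/4186 - 28/(-12 - 21) = -453/4186 - 28/(-33) = -453/4186 - 28*(-1/33) = -453/4186 + 28/33 = 102259/138138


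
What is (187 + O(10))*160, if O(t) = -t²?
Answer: 13920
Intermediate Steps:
(187 + O(10))*160 = (187 - 1*10²)*160 = (187 - 1*100)*160 = (187 - 100)*160 = 87*160 = 13920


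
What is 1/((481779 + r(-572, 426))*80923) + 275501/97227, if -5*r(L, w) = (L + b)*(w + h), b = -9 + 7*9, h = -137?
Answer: 57042301605871666/20130786669329037 ≈ 2.8336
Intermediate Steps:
b = 54 (b = -9 + 63 = 54)
r(L, w) = -(-137 + w)*(54 + L)/5 (r(L, w) = -(L + 54)*(w - 137)/5 = -(54 + L)*(-137 + w)/5 = -(-137 + w)*(54 + L)/5)
1/((481779 + r(-572, 426))*80923) + 275501/97227 = 1/((481779 + (7398/5 - 54/5*426 + (137/5)*(-572) - ⅕*(-572)*426))*80923) + 275501/97227 = (1/80923)/(481779 + (7398/5 - 23004/5 - 78364/5 + 243672/5)) + 275501*(1/97227) = (1/80923)/(481779 + 149702/5) + 275501/97227 = (1/80923)/(2558597/5) + 275501/97227 = (5/2558597)*(1/80923) + 275501/97227 = 5/207049345031 + 275501/97227 = 57042301605871666/20130786669329037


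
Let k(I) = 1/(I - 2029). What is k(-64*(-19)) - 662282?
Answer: -538435267/813 ≈ -6.6228e+5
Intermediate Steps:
k(I) = 1/(-2029 + I)
k(-64*(-19)) - 662282 = 1/(-2029 - 64*(-19)) - 662282 = 1/(-2029 + 1216) - 662282 = 1/(-813) - 662282 = -1/813 - 662282 = -538435267/813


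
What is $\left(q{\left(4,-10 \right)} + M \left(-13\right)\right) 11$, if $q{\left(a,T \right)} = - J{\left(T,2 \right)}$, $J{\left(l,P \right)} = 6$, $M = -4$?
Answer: $506$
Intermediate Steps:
$q{\left(a,T \right)} = -6$ ($q{\left(a,T \right)} = \left(-1\right) 6 = -6$)
$\left(q{\left(4,-10 \right)} + M \left(-13\right)\right) 11 = \left(-6 - -52\right) 11 = \left(-6 + 52\right) 11 = 46 \cdot 11 = 506$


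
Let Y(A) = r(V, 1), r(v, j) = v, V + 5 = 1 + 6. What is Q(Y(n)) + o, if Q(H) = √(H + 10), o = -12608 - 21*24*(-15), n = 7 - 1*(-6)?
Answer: -5048 + 2*√3 ≈ -5044.5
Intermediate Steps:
n = 13 (n = 7 + 6 = 13)
V = 2 (V = -5 + (1 + 6) = -5 + 7 = 2)
o = -5048 (o = -12608 - 504*(-15) = -12608 - 1*(-7560) = -12608 + 7560 = -5048)
Y(A) = 2
Q(H) = √(10 + H)
Q(Y(n)) + o = √(10 + 2) - 5048 = √12 - 5048 = 2*√3 - 5048 = -5048 + 2*√3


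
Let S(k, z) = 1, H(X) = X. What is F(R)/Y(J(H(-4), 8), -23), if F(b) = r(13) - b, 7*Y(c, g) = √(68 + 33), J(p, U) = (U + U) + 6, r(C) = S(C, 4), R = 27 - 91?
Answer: 455*√101/101 ≈ 45.274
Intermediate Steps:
R = -64
r(C) = 1
J(p, U) = 6 + 2*U (J(p, U) = 2*U + 6 = 6 + 2*U)
Y(c, g) = √101/7 (Y(c, g) = √(68 + 33)/7 = √101/7)
F(b) = 1 - b
F(R)/Y(J(H(-4), 8), -23) = (1 - 1*(-64))/((√101/7)) = (1 + 64)*(7*√101/101) = 65*(7*√101/101) = 455*√101/101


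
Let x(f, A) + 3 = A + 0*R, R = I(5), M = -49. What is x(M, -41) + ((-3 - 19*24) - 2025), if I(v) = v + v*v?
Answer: -2528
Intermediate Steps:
I(v) = v + v²
R = 30 (R = 5*(1 + 5) = 5*6 = 30)
x(f, A) = -3 + A (x(f, A) = -3 + (A + 0*30) = -3 + (A + 0) = -3 + A)
x(M, -41) + ((-3 - 19*24) - 2025) = (-3 - 41) + ((-3 - 19*24) - 2025) = -44 + ((-3 - 456) - 2025) = -44 + (-459 - 2025) = -44 - 2484 = -2528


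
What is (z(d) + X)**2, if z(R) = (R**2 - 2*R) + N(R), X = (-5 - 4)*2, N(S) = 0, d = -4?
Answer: 36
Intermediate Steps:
X = -18 (X = -9*2 = -18)
z(R) = R**2 - 2*R (z(R) = (R**2 - 2*R) + 0 = R**2 - 2*R)
(z(d) + X)**2 = (-4*(-2 - 4) - 18)**2 = (-4*(-6) - 18)**2 = (24 - 18)**2 = 6**2 = 36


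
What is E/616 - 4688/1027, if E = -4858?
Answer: -562641/45188 ≈ -12.451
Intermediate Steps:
E/616 - 4688/1027 = -4858/616 - 4688/1027 = -4858*1/616 - 4688*1/1027 = -347/44 - 4688/1027 = -562641/45188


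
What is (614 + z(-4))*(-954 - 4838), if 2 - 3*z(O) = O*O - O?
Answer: -3521536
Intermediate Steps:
z(O) = ⅔ - O²/3 + O/3 (z(O) = ⅔ - (O*O - O)/3 = ⅔ - (O² - O)/3 = ⅔ + (-O²/3 + O/3) = ⅔ - O²/3 + O/3)
(614 + z(-4))*(-954 - 4838) = (614 + (⅔ - ⅓*(-4)² + (⅓)*(-4)))*(-954 - 4838) = (614 + (⅔ - ⅓*16 - 4/3))*(-5792) = (614 + (⅔ - 16/3 - 4/3))*(-5792) = (614 - 6)*(-5792) = 608*(-5792) = -3521536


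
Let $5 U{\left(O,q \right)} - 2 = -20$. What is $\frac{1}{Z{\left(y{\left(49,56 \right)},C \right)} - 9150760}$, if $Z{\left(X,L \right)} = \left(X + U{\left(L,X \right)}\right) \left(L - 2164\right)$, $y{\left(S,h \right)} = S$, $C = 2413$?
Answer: $- \frac{5}{45697277} \approx -1.0942 \cdot 10^{-7}$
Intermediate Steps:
$U{\left(O,q \right)} = - \frac{18}{5}$ ($U{\left(O,q \right)} = \frac{2}{5} + \frac{1}{5} \left(-20\right) = \frac{2}{5} - 4 = - \frac{18}{5}$)
$Z{\left(X,L \right)} = \left(-2164 + L\right) \left(- \frac{18}{5} + X\right)$ ($Z{\left(X,L \right)} = \left(X - \frac{18}{5}\right) \left(L - 2164\right) = \left(- \frac{18}{5} + X\right) \left(-2164 + L\right) = \left(-2164 + L\right) \left(- \frac{18}{5} + X\right)$)
$\frac{1}{Z{\left(y{\left(49,56 \right)},C \right)} - 9150760} = \frac{1}{\left(\frac{38952}{5} - 106036 - \frac{43434}{5} + 2413 \cdot 49\right) - 9150760} = \frac{1}{\left(\frac{38952}{5} - 106036 - \frac{43434}{5} + 118237\right) - 9150760} = \frac{1}{\frac{56523}{5} - 9150760} = \frac{1}{- \frac{45697277}{5}} = - \frac{5}{45697277}$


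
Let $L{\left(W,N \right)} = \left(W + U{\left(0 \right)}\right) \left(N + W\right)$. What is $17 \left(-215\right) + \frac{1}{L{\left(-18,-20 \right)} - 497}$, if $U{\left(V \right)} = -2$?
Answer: $- \frac{961264}{263} \approx -3655.0$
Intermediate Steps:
$L{\left(W,N \right)} = \left(-2 + W\right) \left(N + W\right)$ ($L{\left(W,N \right)} = \left(W - 2\right) \left(N + W\right) = \left(-2 + W\right) \left(N + W\right)$)
$17 \left(-215\right) + \frac{1}{L{\left(-18,-20 \right)} - 497} = 17 \left(-215\right) + \frac{1}{\left(\left(-18\right)^{2} - -40 - -36 - -360\right) - 497} = -3655 + \frac{1}{\left(324 + 40 + 36 + 360\right) - 497} = -3655 + \frac{1}{760 - 497} = -3655 + \frac{1}{263} = - \frac{961264}{263}$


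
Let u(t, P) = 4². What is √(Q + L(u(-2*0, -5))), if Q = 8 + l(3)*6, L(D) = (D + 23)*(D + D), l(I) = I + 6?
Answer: √1310 ≈ 36.194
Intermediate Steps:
l(I) = 6 + I
u(t, P) = 16
L(D) = 2*D*(23 + D) (L(D) = (23 + D)*(2*D) = 2*D*(23 + D))
Q = 62 (Q = 8 + (6 + 3)*6 = 8 + 9*6 = 8 + 54 = 62)
√(Q + L(u(-2*0, -5))) = √(62 + 2*16*(23 + 16)) = √(62 + 2*16*39) = √(62 + 1248) = √1310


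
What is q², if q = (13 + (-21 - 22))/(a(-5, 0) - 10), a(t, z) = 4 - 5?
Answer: 900/121 ≈ 7.4380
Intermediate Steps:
a(t, z) = -1
q = 30/11 (q = (13 + (-21 - 22))/(-1 - 10) = (13 - 43)/(-11) = -30*(-1/11) = 30/11 ≈ 2.7273)
q² = (30/11)² = 900/121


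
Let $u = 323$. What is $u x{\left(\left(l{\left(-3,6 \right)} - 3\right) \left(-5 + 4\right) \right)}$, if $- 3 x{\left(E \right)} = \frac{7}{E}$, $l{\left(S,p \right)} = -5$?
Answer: $- \frac{2261}{24} \approx -94.208$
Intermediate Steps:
$x{\left(E \right)} = - \frac{7}{3 E}$ ($x{\left(E \right)} = - \frac{7 \frac{1}{E}}{3} = - \frac{7}{3 E}$)
$u x{\left(\left(l{\left(-3,6 \right)} - 3\right) \left(-5 + 4\right) \right)} = 323 \left(- \frac{7}{3 \left(-5 - 3\right) \left(-5 + 4\right)}\right) = 323 \left(- \frac{7}{3 \left(\left(-8\right) \left(-1\right)\right)}\right) = 323 \left(- \frac{7}{3 \cdot 8}\right) = 323 \left(\left(- \frac{7}{3}\right) \frac{1}{8}\right) = 323 \left(- \frac{7}{24}\right) = - \frac{2261}{24}$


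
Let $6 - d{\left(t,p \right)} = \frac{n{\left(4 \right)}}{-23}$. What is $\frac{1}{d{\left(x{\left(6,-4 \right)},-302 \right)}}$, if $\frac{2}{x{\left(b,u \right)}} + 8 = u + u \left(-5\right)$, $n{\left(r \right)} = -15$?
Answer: $\frac{23}{123} \approx 0.18699$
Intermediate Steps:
$x{\left(b,u \right)} = \frac{2}{-8 - 4 u}$ ($x{\left(b,u \right)} = \frac{2}{-8 + \left(u + u \left(-5\right)\right)} = \frac{2}{-8 + \left(u - 5 u\right)} = \frac{2}{-8 - 4 u}$)
$d{\left(t,p \right)} = \frac{123}{23}$ ($d{\left(t,p \right)} = 6 - - \frac{15}{-23} = 6 - \left(-15\right) \left(- \frac{1}{23}\right) = 6 - \frac{15}{23} = \frac{123}{23}$)
$\frac{1}{d{\left(x{\left(6,-4 \right)},-302 \right)}} = \frac{1}{\frac{123}{23}} = \frac{23}{123}$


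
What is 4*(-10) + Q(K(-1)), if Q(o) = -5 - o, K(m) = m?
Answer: -44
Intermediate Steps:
4*(-10) + Q(K(-1)) = 4*(-10) + (-5 - 1*(-1)) = -40 + (-5 + 1) = -40 - 4 = -44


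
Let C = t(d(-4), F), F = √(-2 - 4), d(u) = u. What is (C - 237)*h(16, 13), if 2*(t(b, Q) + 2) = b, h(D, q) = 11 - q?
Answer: 482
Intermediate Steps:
F = I*√6 (F = √(-6) = I*√6 ≈ 2.4495*I)
t(b, Q) = -2 + b/2
C = -4 (C = -2 + (½)*(-4) = -2 - 2 = -4)
(C - 237)*h(16, 13) = (-4 - 237)*(11 - 1*13) = -241*(11 - 13) = -241*(-2) = 482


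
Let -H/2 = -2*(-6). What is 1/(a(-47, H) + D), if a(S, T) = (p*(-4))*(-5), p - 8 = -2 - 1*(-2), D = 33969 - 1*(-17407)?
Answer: 1/51536 ≈ 1.9404e-5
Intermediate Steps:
D = 51376 (D = 33969 + 17407 = 51376)
p = 8 (p = 8 + (-2 - 1*(-2)) = 8 + (-2 + 2) = 8 + 0 = 8)
H = -24 (H = -(-4)*(-6) = -2*12 = -24)
a(S, T) = 160 (a(S, T) = (8*(-4))*(-5) = -32*(-5) = 160)
1/(a(-47, H) + D) = 1/(160 + 51376) = 1/51536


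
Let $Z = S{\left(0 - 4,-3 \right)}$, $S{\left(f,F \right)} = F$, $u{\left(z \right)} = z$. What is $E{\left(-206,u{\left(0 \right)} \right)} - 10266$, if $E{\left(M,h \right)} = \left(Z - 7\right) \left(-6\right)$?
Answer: $-10206$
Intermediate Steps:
$Z = -3$
$E{\left(M,h \right)} = 60$ ($E{\left(M,h \right)} = \left(-3 - 7\right) \left(-6\right) = \left(-10\right) \left(-6\right) = 60$)
$E{\left(-206,u{\left(0 \right)} \right)} - 10266 = 60 - 10266 = -10206$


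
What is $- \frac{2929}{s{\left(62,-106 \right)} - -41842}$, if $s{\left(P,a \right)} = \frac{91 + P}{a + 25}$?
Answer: $- \frac{26361}{376561} \approx -0.070005$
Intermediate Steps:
$s{\left(P,a \right)} = \frac{91 + P}{25 + a}$
$- \frac{2929}{s{\left(62,-106 \right)} - -41842} = - \frac{2929}{\frac{91 + 62}{25 - 106} - -41842} = - \frac{2929}{\frac{1}{-81} \cdot 153 + 41842} = - \frac{2929}{\left(- \frac{1}{81}\right) 153 + 41842} = - \frac{2929}{- \frac{17}{9} + 41842} = - \frac{2929}{\frac{376561}{9}} = \left(-2929\right) \frac{9}{376561} = - \frac{26361}{376561}$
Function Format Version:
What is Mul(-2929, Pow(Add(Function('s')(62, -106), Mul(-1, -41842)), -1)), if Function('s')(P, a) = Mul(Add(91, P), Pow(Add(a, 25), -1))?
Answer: Rational(-26361, 376561) ≈ -0.070005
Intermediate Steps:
Function('s')(P, a) = Mul(Pow(Add(25, a), -1), Add(91, P)) (Function('s')(P, a) = Mul(Add(91, P), Pow(Add(25, a), -1)) = Mul(Pow(Add(25, a), -1), Add(91, P)))
Mul(-2929, Pow(Add(Function('s')(62, -106), Mul(-1, -41842)), -1)) = Mul(-2929, Pow(Add(Mul(Pow(Add(25, -106), -1), Add(91, 62)), Mul(-1, -41842)), -1)) = Mul(-2929, Pow(Add(Mul(Pow(-81, -1), 153), 41842), -1)) = Mul(-2929, Pow(Add(Mul(Rational(-1, 81), 153), 41842), -1)) = Mul(-2929, Pow(Add(Rational(-17, 9), 41842), -1)) = Mul(-2929, Pow(Rational(376561, 9), -1)) = Mul(-2929, Rational(9, 376561)) = Rational(-26361, 376561)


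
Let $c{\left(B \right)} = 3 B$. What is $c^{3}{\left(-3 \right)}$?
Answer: $-729$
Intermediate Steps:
$c^{3}{\left(-3 \right)} = \left(3 \left(-3\right)\right)^{3} = \left(-9\right)^{3} = -729$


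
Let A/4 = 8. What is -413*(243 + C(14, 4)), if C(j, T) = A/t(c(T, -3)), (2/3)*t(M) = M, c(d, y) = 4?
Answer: -307685/3 ≈ -1.0256e+5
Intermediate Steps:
A = 32 (A = 4*8 = 32)
t(M) = 3*M/2
C(j, T) = 16/3 (C(j, T) = 32/(((3/2)*4)) = 32/6 = 32*(1/6) = 16/3)
-413*(243 + C(14, 4)) = -413*(243 + 16/3) = -413*745/3 = -307685/3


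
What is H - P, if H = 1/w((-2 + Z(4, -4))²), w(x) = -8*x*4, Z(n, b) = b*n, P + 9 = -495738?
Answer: 5139904895/10368 ≈ 4.9575e+5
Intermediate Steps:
P = -495747 (P = -9 - 495738 = -495747)
w(x) = -32*x
H = -1/10368 (H = 1/(-32*(-2 - 4*4)²) = 1/(-32*(-2 - 16)²) = 1/(-32*(-18)²) = 1/(-32*324) = 1/(-10368) = -1/10368 ≈ -9.6451e-5)
H - P = -1/10368 - 1*(-495747) = -1/10368 + 495747 = 5139904895/10368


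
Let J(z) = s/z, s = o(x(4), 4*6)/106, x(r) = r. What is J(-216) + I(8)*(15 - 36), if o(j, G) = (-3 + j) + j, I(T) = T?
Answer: -3846533/22896 ≈ -168.00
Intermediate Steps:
o(j, G) = -3 + 2*j
s = 5/106 (s = (-3 + 2*4)/106 = (-3 + 8)*(1/106) = 5*(1/106) = 5/106 ≈ 0.047170)
J(z) = 5/(106*z)
J(-216) + I(8)*(15 - 36) = (5/106)/(-216) + 8*(15 - 36) = (5/106)*(-1/216) + 8*(-21) = -5/22896 - 168 = -3846533/22896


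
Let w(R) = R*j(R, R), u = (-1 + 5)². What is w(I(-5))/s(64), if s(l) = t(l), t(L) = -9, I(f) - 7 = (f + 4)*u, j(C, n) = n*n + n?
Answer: 72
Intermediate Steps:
j(C, n) = n + n² (j(C, n) = n² + n = n + n²)
u = 16 (u = 4² = 16)
I(f) = 71 + 16*f (I(f) = 7 + (f + 4)*16 = 7 + (4 + f)*16 = 7 + (64 + 16*f) = 71 + 16*f)
s(l) = -9
w(R) = R²*(1 + R) (w(R) = R*(R*(1 + R)) = R²*(1 + R))
w(I(-5))/s(64) = ((71 + 16*(-5))²*(1 + (71 + 16*(-5))))/(-9) = ((71 - 80)²*(1 + (71 - 80)))*(-⅑) = ((-9)²*(1 - 9))*(-⅑) = (81*(-8))*(-⅑) = -648*(-⅑) = 72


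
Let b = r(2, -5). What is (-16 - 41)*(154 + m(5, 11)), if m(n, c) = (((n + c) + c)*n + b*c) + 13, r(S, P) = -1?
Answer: -16587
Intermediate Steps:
b = -1
m(n, c) = 13 - c + n*(n + 2*c) (m(n, c) = (((n + c) + c)*n - c) + 13 = (((c + n) + c)*n - c) + 13 = ((n + 2*c)*n - c) + 13 = (n*(n + 2*c) - c) + 13 = (-c + n*(n + 2*c)) + 13 = 13 - c + n*(n + 2*c))
(-16 - 41)*(154 + m(5, 11)) = (-16 - 41)*(154 + (13 + 5² - 1*11 + 2*11*5)) = -57*(154 + (13 + 25 - 11 + 110)) = -57*(154 + 137) = -57*291 = -16587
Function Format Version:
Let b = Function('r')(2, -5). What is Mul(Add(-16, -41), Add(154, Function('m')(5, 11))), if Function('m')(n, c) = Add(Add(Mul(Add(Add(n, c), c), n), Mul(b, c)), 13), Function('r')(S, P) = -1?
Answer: -16587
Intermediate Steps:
b = -1
Function('m')(n, c) = Add(13, Mul(-1, c), Mul(n, Add(n, Mul(2, c)))) (Function('m')(n, c) = Add(Add(Mul(Add(Add(n, c), c), n), Mul(-1, c)), 13) = Add(Add(Mul(Add(Add(c, n), c), n), Mul(-1, c)), 13) = Add(Add(Mul(Add(n, Mul(2, c)), n), Mul(-1, c)), 13) = Add(Add(Mul(n, Add(n, Mul(2, c))), Mul(-1, c)), 13) = Add(Add(Mul(-1, c), Mul(n, Add(n, Mul(2, c)))), 13) = Add(13, Mul(-1, c), Mul(n, Add(n, Mul(2, c)))))
Mul(Add(-16, -41), Add(154, Function('m')(5, 11))) = Mul(Add(-16, -41), Add(154, Add(13, Pow(5, 2), Mul(-1, 11), Mul(2, 11, 5)))) = Mul(-57, Add(154, Add(13, 25, -11, 110))) = Mul(-57, Add(154, 137)) = Mul(-57, 291) = -16587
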